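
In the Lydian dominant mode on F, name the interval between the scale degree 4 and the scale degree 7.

The scale runs F G A B C D Eb.
That puts B below Eb.
From B to Eb: 4 semitones over a fourth = diminished.

diminished 4th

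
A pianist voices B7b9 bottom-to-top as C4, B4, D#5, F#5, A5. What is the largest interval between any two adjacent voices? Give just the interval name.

Adjacent intervals: C4→B4 = major seventh; B4→D#5 = major third; D#5→F#5 = minor third; F#5→A5 = minor third.
The largest is C4 to B4, a major seventh (11 semitones).

major seventh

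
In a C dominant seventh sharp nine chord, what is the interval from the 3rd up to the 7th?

diminished fifth

The chord tones of C7#9 (C dominant seventh sharp nine) are C, E, G, Bb, D#.
3rd = E; 7th = Bb.
E up to Bb is 6 semitones, a half step narrower than a perfect fifth, so the interval is diminished.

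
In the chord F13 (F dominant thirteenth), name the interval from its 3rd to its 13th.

The chord tones of F13 are F A C Eb G D.
So we need the interval from A up to D.
A up to D spans 11 letter names and 17 semitones — a perfect eleventh.

perfect eleventh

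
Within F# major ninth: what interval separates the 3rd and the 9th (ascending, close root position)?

minor seventh

The chord tones of F#maj9 (F# major ninth) are F#-A#-C#-E#-G#.
So we need the interval from A# up to G#.
From A# to G#: 10 semitones over a seventh = minor.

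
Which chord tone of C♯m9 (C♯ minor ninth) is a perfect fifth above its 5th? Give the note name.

D#

Spelling the chord: C♯–E–G♯–B–D♯.
The 5th is G♯. A perfect fifth above G♯ is D♯.
D♯ is the chord's 9th.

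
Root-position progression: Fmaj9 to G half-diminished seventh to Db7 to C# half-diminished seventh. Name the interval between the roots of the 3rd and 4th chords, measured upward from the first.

The roots are Db and C#.
From Db to C#: 12 semitones over a seventh = augmented.

augmented seventh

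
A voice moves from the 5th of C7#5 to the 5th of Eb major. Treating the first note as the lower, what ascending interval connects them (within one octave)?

diminished 3rd

The 5th of C7#5 is G#; the 5th of Eb major is Bb.
G# up to Bb is 2 semitones, a whole step narrower than a major third, so the interval is diminished.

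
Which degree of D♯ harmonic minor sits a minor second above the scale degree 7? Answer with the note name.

The scale is D♯ E♯ F♯ G♯ A♯ B C𝄪.
The scale degree 7 is C𝄪; a minor second above that is D♯ — scale degree 1.

D#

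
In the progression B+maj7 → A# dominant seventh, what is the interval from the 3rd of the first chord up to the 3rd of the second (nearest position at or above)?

The 3rd of B+maj7 is D#; the 3rd of A# dominant seventh is C##.
Counting 7 letters and 11 half steps from D# gives a major seventh.

major seventh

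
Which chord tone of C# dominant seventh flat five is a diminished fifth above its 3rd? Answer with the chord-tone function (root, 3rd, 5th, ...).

7th

Spelling the chord: C#–E#–G–B.
The 3rd is E#. A diminished fifth above E# is B.
B is the chord's 7th.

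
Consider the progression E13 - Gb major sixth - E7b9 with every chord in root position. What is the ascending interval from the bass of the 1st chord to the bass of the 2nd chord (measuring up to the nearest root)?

diminished third

The roots are E and Gb.
3 letter names make it a third; at 2 semitones (a whole step narrower than major) the quality is diminished.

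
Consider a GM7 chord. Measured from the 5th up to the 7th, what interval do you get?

Spelling the chord: G-B-D-F♯.
So we need the interval from D up to F♯.
Counting 3 letters and 4 half steps from D gives a major third.

major third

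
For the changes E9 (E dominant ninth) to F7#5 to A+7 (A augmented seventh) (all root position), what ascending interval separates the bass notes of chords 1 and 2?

minor second

The roots are E and F.
E up to F is 1 semitone, a half step narrower than a major second, so the interval is minor.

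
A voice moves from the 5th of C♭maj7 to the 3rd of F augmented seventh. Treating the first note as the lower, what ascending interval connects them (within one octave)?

augmented second

The 5th of C♭maj7 is G♭; the 3rd of F augmented seventh is A.
G♭ up to A is 3 semitones, a half step wider than a major second, so the interval is augmented.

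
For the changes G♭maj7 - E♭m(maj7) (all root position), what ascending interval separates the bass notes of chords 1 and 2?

major sixth

The roots are G♭ and E♭.
From G♭ to E♭ is 9 semitones, exactly the major sixth.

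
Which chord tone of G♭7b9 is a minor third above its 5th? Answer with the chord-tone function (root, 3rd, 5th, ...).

Spelling the chord: G♭-B♭-D♭-F♭-A𝄫.
The 5th is D♭. A minor third above D♭ is F♭.
F♭ is the chord's 7th.

7th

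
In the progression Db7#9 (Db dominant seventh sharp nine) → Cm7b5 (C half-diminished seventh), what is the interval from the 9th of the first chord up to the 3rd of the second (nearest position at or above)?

The 9th of Db7#9 (Db dominant seventh sharp nine) is E; the 3rd of Cm7b5 (C half-diminished seventh) is Eb.
8 letter names make it an octave; at 11 semitones (a half step narrower than perfect) the quality is diminished.

diminished octave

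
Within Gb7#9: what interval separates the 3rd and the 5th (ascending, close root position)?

Spelling the chord: Gb Bb Db Fb A.
The 3rd is Bb and the 5th is Db.
Bb up to Db is 3 semitones, a half step narrower than a major third, so the interval is minor.

minor 3rd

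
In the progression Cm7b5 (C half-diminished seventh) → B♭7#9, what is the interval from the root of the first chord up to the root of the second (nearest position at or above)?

minor 7th

The root of Cm7b5 (C half-diminished seventh) is C; the root of B♭7#9 is B♭.
C up to B♭ is 10 semitones, a half step narrower than a major seventh, so the interval is minor.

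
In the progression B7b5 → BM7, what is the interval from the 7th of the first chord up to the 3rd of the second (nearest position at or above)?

B7b5 has A as its 7th, and BM7 has D# as its 3rd.
A up to D# is 6 semitones, a half step wider than a perfect fourth, so the interval is augmented.

A4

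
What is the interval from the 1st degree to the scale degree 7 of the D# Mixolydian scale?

Spelling the D# Mixolydian scale: D# E# F## G# A# B# C#.
That puts D# below C#.
7 letter names make it a seventh; at 10 semitones (a half step narrower than major) the quality is minor.

minor seventh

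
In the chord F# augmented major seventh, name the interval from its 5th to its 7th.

F# augmented major seventh is spelled F# A# C## E#.
So we need the interval from C## up to E#.
C## up to E# is 3 semitones, a half step narrower than a major third, so the interval is minor.

minor third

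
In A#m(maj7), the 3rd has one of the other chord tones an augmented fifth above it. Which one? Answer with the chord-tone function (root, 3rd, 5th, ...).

A#m(maj7) (A# minor-major seventh): A#-C#-E#-G##.
The 3rd is C#. An augmented fifth above C# is G##.
G## is the chord's 7th.

7th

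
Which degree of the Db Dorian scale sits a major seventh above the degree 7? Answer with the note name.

The scale is Db Eb Fb Gb Ab Bb Cb.
The degree 7 is Cb; a major seventh above that is Bb — scale degree 6.

Bb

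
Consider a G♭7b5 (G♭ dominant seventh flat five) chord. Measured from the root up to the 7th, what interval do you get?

m7

G♭ dominant seventh flat five is spelled G♭–B♭–D𝄫–F♭.
The root is G♭ and the 7th is F♭.
From G♭ to F♭: 10 semitones over a seventh = minor.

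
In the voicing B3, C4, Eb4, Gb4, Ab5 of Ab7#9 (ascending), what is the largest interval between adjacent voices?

Adjacent intervals: B3→C4 = minor second; C4→Eb4 = minor third; Eb4→Gb4 = minor third; Gb4→Ab5 = major ninth.
The largest is Gb4 to Ab5, a major ninth (14 semitones).

M9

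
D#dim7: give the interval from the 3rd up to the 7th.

diminished fifth

D# diminished seventh: D# F# A C.
3rd = F#; 7th = C.
F# up to C is 6 semitones, a half step narrower than a perfect fifth, so the interval is diminished.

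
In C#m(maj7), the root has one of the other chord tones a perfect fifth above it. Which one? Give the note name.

G#

Spelling the chord: C#-E-G#-B#.
The root is C#. A perfect fifth above C# is G#.
G# is the chord's 5th.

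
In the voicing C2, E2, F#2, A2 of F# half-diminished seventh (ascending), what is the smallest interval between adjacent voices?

M2

Adjacent intervals: C2→E2 = major third; E2→F#2 = major second; F#2→A2 = minor third.
The smallest is E2 to F#2, a major second (2 semitones).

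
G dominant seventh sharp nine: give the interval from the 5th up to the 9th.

G7#9 is spelled G–B–D–F–A#.
The 5th is D and the 9th is A#.
5 letter names make it a fifth; at 8 semitones (a half step wider than perfect) the quality is augmented.

augmented fifth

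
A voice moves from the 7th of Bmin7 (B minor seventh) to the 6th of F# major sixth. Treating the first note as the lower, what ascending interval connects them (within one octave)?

A4

The 7th of Bmin7 (B minor seventh) is A; the 6th of F# major sixth is D#.
From A to D#: 6 semitones over a fourth = augmented.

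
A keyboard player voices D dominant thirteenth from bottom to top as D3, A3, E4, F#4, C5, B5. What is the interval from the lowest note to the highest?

major 20th

The outer voices are D3 and B5.
Counting 20 letters and 33 half steps from D gives a major 20th.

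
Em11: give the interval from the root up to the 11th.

perfect 11th

Spelling the chord: E G B D F# A.
Root = E; 11th = A.
From E to A is 17 semitones, exactly the perfect eleventh.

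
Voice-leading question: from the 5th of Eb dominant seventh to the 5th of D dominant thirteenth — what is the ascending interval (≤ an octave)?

Eb dominant seventh has Bb as its 5th, and D dominant thirteenth has A as its 5th.
Counting 7 letters and 11 half steps from Bb gives a major seventh.

major seventh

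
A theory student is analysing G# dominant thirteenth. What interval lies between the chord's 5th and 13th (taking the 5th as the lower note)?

major ninth

G#13 (G# dominant thirteenth) is spelled G#, B#, D#, F#, A#, E#.
5th = D#; 13th = E#.
Counting 9 letters and 14 half steps from D# gives a major ninth.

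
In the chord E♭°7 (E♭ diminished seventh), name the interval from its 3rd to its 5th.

E♭°7 (E♭ diminished seventh): E♭-G♭-B𝄫-D𝄫.
The 3rd is G♭ and the 5th is B𝄫.
From G♭ to B𝄫: 3 semitones over a third = minor.

minor third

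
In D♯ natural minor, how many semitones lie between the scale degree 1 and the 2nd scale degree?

2

The scale is D♯ E♯ F♯ G♯ A♯ B C♯.
D♯ up to E♯ is a major second — 2 semitones.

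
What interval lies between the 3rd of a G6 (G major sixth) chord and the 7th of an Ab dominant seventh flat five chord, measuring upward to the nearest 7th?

diminished 6th

G6 (G major sixth) has B as its 3rd, and Ab dominant seventh flat five has Gb as its 7th.
From B to Gb: 7 semitones over a sixth = diminished.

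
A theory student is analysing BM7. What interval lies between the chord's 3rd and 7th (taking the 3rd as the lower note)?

P5

BΔ7: B-D#-F#-A#.
So we need the interval from D# up to A#.
From D# to A# is 7 semitones, exactly the perfect fifth.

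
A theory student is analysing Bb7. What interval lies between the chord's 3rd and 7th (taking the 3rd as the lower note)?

diminished fifth

Bb7 is spelled Bb, D, F, Ab.
The 3rd is D and the 7th is Ab.
From D to Ab: 6 semitones over a fifth = diminished.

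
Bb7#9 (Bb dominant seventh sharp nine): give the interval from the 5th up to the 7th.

Spelling the chord: Bb–D–F–Ab–C#.
That puts F below Ab.
3 letter names make it a third; at 3 semitones (a half step narrower than major) the quality is minor.

minor third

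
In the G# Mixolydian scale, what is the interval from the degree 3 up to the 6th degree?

G# mixolydian: G# A# B# C# D# E# F#.
So we need the interval from B# up to E#.
B# up to E# spans 4 letter names and 5 semitones — a perfect fourth.

perfect fourth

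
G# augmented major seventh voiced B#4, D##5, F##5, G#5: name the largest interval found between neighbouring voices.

major third

Adjacent intervals: B#4→D##5 = major third; D##5→F##5 = minor third; F##5→G#5 = minor second.
The largest is B#4 to D##5, a major third (4 semitones).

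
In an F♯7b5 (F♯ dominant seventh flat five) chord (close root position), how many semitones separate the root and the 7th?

10

F♯7b5 is spelled F♯-A♯-C-E.
F♯ to E is a minor seventh: 10 semitones.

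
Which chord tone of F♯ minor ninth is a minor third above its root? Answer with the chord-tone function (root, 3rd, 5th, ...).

3rd

F♯m9 (F♯ minor ninth): F♯ A C♯ E G♯.
The root is F♯. A minor third above F♯ is A.
A is the chord's 3rd.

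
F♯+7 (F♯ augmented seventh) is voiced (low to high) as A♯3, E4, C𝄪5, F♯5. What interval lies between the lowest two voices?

diminished fifth

Those voices are A♯3 and E4.
5 letter names make it a fifth; at 6 semitones (a half step narrower than perfect) the quality is diminished.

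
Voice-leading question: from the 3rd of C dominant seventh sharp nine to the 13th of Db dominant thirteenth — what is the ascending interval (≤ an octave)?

diminished fifth

The 3rd of C dominant seventh sharp nine is E; the 13th of Db dominant thirteenth is Bb.
E up to Bb is 6 semitones, a half step narrower than a perfect fifth, so the interval is diminished.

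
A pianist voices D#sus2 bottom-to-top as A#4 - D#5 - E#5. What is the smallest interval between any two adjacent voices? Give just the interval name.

major second

Adjacent intervals: A#4→D#5 = perfect fourth; D#5→E#5 = major second.
The smallest is D#5 to E#5, a major second (2 semitones).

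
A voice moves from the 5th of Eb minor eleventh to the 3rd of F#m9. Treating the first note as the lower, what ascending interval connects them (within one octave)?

The 5th of Eb minor eleventh is Bb; the 3rd of F#m9 is A.
Counting 7 letters and 11 half steps from Bb gives a major seventh.

major seventh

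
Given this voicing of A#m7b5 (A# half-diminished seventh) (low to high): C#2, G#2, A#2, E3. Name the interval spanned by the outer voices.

m10

The outer voices are C#2 and E3.
10 letter names make it a tenth; at 15 semitones (a half step narrower than major) the quality is minor.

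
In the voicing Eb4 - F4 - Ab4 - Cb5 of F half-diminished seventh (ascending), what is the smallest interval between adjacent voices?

major 2nd

Adjacent intervals: Eb4→F4 = major second; F4→Ab4 = minor third; Ab4→Cb5 = minor third.
The smallest is Eb4 to F4, a major second (2 semitones).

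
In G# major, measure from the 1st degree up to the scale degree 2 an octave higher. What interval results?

The scale runs G# A# B# C# D# E# F##.
1st degree = G#; degree 2 (up an octave) = A#.
From G# to A# is 14 semitones, exactly the major ninth.

major 9th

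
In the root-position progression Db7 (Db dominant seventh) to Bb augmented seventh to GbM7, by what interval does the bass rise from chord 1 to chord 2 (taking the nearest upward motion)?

The roots are Db and Bb.
From Db to Bb is 9 semitones, exactly the major sixth.

M6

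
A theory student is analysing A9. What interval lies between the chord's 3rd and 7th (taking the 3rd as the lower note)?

Spelling the chord: A C♯ E G B.
That puts C♯ below G.
5 letter names make it a fifth; at 6 semitones (a half step narrower than perfect) the quality is diminished.

d5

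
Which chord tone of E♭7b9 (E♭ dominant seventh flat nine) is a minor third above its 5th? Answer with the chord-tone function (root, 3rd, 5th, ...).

E♭7b9 (E♭ dominant seventh flat nine) is spelled E♭ G B♭ D♭ F♭.
The 5th is B♭. A minor third above B♭ is D♭.
D♭ is the chord's 7th.

7th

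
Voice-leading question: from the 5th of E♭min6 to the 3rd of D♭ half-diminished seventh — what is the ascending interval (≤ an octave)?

The 5th of E♭min6 is B♭; the 3rd of D♭ half-diminished seventh is F♭.
B♭ up to F♭ is 6 semitones, a half step narrower than a perfect fifth, so the interval is diminished.

diminished fifth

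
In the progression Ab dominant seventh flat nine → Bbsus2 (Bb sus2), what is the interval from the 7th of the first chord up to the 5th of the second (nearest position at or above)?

The 7th of Ab dominant seventh flat nine is Gb; the 5th of Bbsus2 (Bb sus2) is F.
Gb up to F spans 7 letter names and 11 semitones — a major seventh.

M7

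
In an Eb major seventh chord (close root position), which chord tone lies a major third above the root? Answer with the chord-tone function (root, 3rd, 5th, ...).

Ebmaj7 (Eb major seventh): Eb–G–Bb–D.
The root is Eb. A major third above Eb is G.
G is the chord's 3rd.

3rd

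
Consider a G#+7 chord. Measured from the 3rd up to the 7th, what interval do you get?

G#7#5 is spelled G# B# D## F#.
3rd = B#; 7th = F#.
5 letter names make it a fifth; at 6 semitones (a half step narrower than perfect) the quality is diminished.

d5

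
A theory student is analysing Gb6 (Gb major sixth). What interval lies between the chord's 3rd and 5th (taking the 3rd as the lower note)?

minor 3rd

The chord tones of Gb6 are Gb-Bb-Db-Eb.
3rd = Bb; 5th = Db.
From Bb to Db: 3 semitones over a third = minor.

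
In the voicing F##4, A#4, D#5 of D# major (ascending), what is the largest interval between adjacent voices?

Adjacent intervals: F##4→A#4 = minor third; A#4→D#5 = perfect fourth.
The largest is A#4 to D#5, a perfect fourth (5 semitones).

P4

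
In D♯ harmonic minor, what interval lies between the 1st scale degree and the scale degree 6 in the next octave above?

minor thirteenth

D♯ harmonic minor: D♯ E♯ F♯ G♯ A♯ B C𝄪.
1st scale degree = D♯; scale degree 6 (up an octave) = B.
From D♯ to B: 20 semitones over a thirteenth = minor.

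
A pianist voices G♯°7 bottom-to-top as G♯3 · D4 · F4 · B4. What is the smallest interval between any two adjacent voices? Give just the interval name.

m3

Adjacent intervals: G♯3→D4 = diminished fifth; D4→F4 = minor third; F4→B4 = augmented fourth.
The smallest is D4 to F4, a minor third (3 semitones).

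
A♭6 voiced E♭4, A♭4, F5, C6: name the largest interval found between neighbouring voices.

Adjacent intervals: E♭4→A♭4 = perfect fourth; A♭4→F5 = major sixth; F5→C6 = perfect fifth.
The largest is A♭4 to F5, a major sixth (9 semitones).

M6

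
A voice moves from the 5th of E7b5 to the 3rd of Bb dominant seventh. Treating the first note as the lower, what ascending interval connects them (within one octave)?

major third

The 5th of E7b5 is Bb; the 3rd of Bb dominant seventh is D.
Bb up to D spans 3 letter names and 4 semitones — a major third.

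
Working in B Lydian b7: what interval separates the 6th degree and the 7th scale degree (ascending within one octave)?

minor second

B lydian dominant: B C♯ D♯ E♯ F♯ G♯ A.
So we need the interval from G♯ up to A.
G♯ up to A is 1 semitone, a half step narrower than a major second, so the interval is minor.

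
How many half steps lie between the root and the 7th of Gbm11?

10

Gbm11 (Gb minor eleventh): Gb-Bbb-Db-Fb-Ab-Cb.
Gb to Fb is a minor seventh: 10 semitones.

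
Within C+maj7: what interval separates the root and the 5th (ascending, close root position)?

augmented fifth

Cmaj7#5 is spelled C–E–G#–B.
Root = C; 5th = G#.
From C to G#: 8 semitones over a fifth = augmented.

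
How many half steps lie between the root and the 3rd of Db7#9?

Db7#9 (Db dominant seventh sharp nine) is spelled Db-F-Ab-Cb-E.
Db to F is a major third: 4 semitones.

4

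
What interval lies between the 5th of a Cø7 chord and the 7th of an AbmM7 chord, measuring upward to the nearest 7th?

Cø7 has Gb as its 5th, and AbmM7 has G as its 7th.
1 letter names make it a unison; at 1 semitone (a half step wider than perfect) the quality is augmented.

A1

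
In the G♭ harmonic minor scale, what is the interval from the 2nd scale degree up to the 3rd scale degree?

minor second

G♭ harmonic minor: G♭ A♭ B𝄫 C♭ D♭ E𝄫 F.
So we need the interval from A♭ up to B𝄫.
2 letter names make it a second; at 1 semitone (a half step narrower than major) the quality is minor.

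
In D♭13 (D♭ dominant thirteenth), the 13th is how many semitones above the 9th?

D♭13 (D♭ dominant thirteenth): D♭-F-A♭-C♭-E♭-B♭.
E♭ to B♭ is a perfect fifth: 7 semitones.

7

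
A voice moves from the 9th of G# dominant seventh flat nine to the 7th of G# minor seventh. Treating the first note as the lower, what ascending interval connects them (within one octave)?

The 9th of G# dominant seventh flat nine is A; the 7th of G# minor seventh is F#.
From A to F# is 9 semitones, exactly the major sixth.

major sixth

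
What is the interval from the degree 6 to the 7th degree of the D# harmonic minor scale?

augmented second

The scale runs D# E# F# G# A# B C##.
The degree 6 is B and the 7th degree is C##.
B up to C## is 3 semitones, a half step wider than a major second, so the interval is augmented.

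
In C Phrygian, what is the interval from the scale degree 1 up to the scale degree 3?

minor 3rd

The scale runs C D♭ E♭ F G A♭ B♭.
That puts C below E♭.
3 letter names make it a third; at 3 semitones (a half step narrower than major) the quality is minor.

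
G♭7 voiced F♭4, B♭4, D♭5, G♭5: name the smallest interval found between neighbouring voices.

minor 3rd

Adjacent intervals: F♭4→B♭4 = augmented fourth; B♭4→D♭5 = minor third; D♭5→G♭5 = perfect fourth.
The smallest is B♭4 to D♭5, a minor third (3 semitones).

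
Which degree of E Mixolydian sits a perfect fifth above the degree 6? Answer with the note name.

G#

The scale is E F♯ G♯ A B C♯ D.
The degree 6 is C♯; a perfect fifth above that is G♯ — scale degree 3.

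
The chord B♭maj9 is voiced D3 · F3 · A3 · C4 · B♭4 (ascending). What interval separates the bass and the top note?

The outer voices are D3 and B♭4.
D up to B♭ is 20 semitones, a half step narrower than a major thirteenth, so the interval is minor.

minor 13th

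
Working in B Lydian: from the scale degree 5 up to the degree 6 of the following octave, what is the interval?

M9

B lydian: B C# D# E# F# G# A#.
The scale degree 5 is F# and the 6th degree (up an octave) is G#.
F# up to G# spans 9 letter names and 14 semitones — a major ninth.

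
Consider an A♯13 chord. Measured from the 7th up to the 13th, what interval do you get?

major seventh

A♯13 is spelled A♯-C𝄪-E♯-G♯-B♯-F𝄪.
The 7th is G♯ and the 13th is F𝄪.
From G♯ to F𝄪 is 11 semitones, exactly the major seventh.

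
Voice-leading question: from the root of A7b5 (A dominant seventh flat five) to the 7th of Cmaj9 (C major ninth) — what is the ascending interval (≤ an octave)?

major 2nd

The root of A7b5 (A dominant seventh flat five) is A; the 7th of Cmaj9 (C major ninth) is B.
Counting 2 letters and 2 half steps from A gives a major second.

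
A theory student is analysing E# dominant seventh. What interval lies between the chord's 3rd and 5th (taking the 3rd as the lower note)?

The chord tones of E#7 (E# dominant seventh) are E#-G##-B#-D#.
3rd = G##; 5th = B#.
From G## to B#: 3 semitones over a third = minor.

minor third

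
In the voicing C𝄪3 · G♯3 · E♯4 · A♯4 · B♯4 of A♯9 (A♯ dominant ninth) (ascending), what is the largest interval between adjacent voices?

major sixth

Adjacent intervals: C𝄪3→G♯3 = diminished fifth; G♯3→E♯4 = major sixth; E♯4→A♯4 = perfect fourth; A♯4→B♯4 = major second.
The largest is G♯3 to E♯4, a major sixth (9 semitones).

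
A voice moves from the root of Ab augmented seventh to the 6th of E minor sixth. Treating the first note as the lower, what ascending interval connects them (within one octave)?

The root of Ab augmented seventh is Ab; the 6th of E minor sixth is C#.
Ab up to C# is 5 semitones, a half step wider than a major third, so the interval is augmented.

augmented third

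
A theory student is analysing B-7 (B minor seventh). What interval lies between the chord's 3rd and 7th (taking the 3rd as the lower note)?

perfect fifth

The chord tones of Bmin7 are B–D–F#–A.
3rd = D; 7th = A.
D up to A spans 5 letter names and 7 semitones — a perfect fifth.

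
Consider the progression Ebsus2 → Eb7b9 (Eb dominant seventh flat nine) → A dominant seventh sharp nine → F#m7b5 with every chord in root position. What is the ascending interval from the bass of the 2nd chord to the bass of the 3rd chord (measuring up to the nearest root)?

augmented 4th

The roots are Eb and A.
Eb up to A is 6 semitones, a half step wider than a perfect fourth, so the interval is augmented.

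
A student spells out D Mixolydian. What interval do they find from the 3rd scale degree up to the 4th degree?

minor second

Spelling D Mixolydian: D E F♯ G A B C.
So we need the interval from F♯ up to G.
From F♯ to G: 1 semitone over a second = minor.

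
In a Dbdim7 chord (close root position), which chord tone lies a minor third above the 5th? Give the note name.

Dbdim7 (Db diminished seventh): Db Fb Abb Cbb.
The 5th is Abb. A minor third above Abb is Cbb.
Cbb is the chord's 7th.

Cbb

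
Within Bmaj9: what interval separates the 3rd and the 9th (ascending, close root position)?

minor 7th

Bmaj9 (B major ninth) is spelled B–D#–F#–A#–C#.
The 3rd is D# and the 9th is C#.
D# up to C# is 10 semitones, a half step narrower than a major seventh, so the interval is minor.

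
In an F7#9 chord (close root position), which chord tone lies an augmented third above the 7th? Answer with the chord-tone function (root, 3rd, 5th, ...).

9th

F7#9 is spelled F–A–C–Eb–G#.
The 7th is Eb. An augmented third above Eb is G#.
G# is the chord's 9th.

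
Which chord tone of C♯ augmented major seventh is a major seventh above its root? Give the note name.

B#

C♯+maj7 is spelled C♯-E♯-G𝄪-B♯.
The root is C♯. A major seventh above C♯ is B♯.
B♯ is the chord's 7th.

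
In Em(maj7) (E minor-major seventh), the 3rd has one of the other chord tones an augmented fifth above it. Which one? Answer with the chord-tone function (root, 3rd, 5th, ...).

The chord tones of E minor-major seventh are E G B D#.
The 3rd is G. An augmented fifth above G is D#.
D# is the chord's 7th.

7th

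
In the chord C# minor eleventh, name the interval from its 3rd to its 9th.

C#m11 is spelled C# E G# B D# F#.
That puts E below D#.
E up to D# spans 7 letter names and 11 semitones — a major seventh.

major seventh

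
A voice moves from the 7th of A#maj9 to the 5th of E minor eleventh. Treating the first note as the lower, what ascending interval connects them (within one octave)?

A#maj9 has G## as its 7th, and E minor eleventh has B as its 5th.
G## up to B is 2 semitones, a whole step narrower than a major third, so the interval is diminished.

diminished third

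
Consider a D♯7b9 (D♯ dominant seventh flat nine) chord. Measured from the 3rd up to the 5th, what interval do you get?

minor 3rd

D♯ dominant seventh flat nine: D♯-F𝄪-A♯-C♯-E.
So we need the interval from F𝄪 up to A♯.
From F𝄪 to A♯: 3 semitones over a third = minor.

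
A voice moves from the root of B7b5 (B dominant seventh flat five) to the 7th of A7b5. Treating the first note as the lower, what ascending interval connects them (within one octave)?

minor sixth

The root of B7b5 (B dominant seventh flat five) is B; the 7th of A7b5 is G.
6 letter names make it a sixth; at 8 semitones (a half step narrower than major) the quality is minor.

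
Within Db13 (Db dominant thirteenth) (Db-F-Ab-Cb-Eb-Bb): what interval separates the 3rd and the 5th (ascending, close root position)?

minor third

So we need the interval from F up to Ab.
3 letter names make it a third; at 3 semitones (a half step narrower than major) the quality is minor.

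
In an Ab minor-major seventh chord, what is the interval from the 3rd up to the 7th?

Abm(maj7) (Ab minor-major seventh) is spelled Ab, Cb, Eb, G.
The 3rd is Cb and the 7th is G.
Cb up to G is 8 semitones, a half step wider than a perfect fifth, so the interval is augmented.

augmented fifth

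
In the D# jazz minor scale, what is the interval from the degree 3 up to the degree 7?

D# melodic minor: D# E# F# G# A# B# C##.
The degree 3 is F# and the 7th scale degree is C##.
F# up to C## is 8 semitones, a half step wider than a perfect fifth, so the interval is augmented.

augmented fifth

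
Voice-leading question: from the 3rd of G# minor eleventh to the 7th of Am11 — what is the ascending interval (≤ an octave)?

G# minor eleventh has B as its 3rd, and Am11 has G as its 7th.
From B to G: 8 semitones over a sixth = minor.

m6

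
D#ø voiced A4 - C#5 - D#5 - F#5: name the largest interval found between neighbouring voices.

major third

Adjacent intervals: A4→C#5 = major third; C#5→D#5 = major second; D#5→F#5 = minor third.
The largest is A4 to C#5, a major third (4 semitones).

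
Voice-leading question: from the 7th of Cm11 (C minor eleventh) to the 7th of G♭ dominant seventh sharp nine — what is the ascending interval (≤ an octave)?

diminished 5th

The 7th of Cm11 (C minor eleventh) is B♭; the 7th of G♭ dominant seventh sharp nine is F♭.
B♭ up to F♭ is 6 semitones, a half step narrower than a perfect fifth, so the interval is diminished.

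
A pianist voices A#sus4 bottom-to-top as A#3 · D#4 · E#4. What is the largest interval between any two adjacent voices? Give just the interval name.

perfect fourth

Adjacent intervals: A#3→D#4 = perfect fourth; D#4→E#4 = major second.
The largest is A#3 to D#4, a perfect fourth (5 semitones).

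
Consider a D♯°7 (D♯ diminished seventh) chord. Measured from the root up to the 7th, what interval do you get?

diminished seventh

D♯°7 (D♯ diminished seventh): D♯–F♯–A–C.
That puts D♯ below C.
7 letter names make it a seventh; at 9 semitones (a whole step narrower than major) the quality is diminished.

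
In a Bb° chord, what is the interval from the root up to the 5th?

Bb° (Bb diminished) is spelled Bb-Db-Fb.
The root is Bb and the 5th is Fb.
From Bb to Fb: 6 semitones over a fifth = diminished.

diminished fifth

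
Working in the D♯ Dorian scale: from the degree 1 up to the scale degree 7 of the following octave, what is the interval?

m14

Spelling the D♯ Dorian scale: D♯ E♯ F♯ G♯ A♯ B♯ C♯.
So we need the interval from D♯ up to C♯.
From D♯ to C♯: 22 semitones over a fourteenth = minor.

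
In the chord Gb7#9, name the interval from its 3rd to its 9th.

Gb7#9 (Gb dominant seventh sharp nine): Gb–Bb–Db–Fb–A.
The 3rd is Bb and the 9th is A.
Bb up to A spans 7 letter names and 11 semitones — a major seventh.

major 7th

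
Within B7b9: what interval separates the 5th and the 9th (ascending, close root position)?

Spelling the chord: B, D#, F#, A, C.
The 5th is F# and the 9th is C.
F# up to C is 6 semitones, a half step narrower than a perfect fifth, so the interval is diminished.

diminished fifth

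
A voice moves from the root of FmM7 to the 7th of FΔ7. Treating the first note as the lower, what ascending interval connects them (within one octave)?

major seventh

The root of FmM7 is F; the 7th of FΔ7 is E.
Counting 7 letters and 11 half steps from F gives a major seventh.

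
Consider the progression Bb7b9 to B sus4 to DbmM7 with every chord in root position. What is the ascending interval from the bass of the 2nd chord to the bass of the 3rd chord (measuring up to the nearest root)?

The roots are B and Db.
B up to Db is 2 semitones, a whole step narrower than a major third, so the interval is diminished.

diminished third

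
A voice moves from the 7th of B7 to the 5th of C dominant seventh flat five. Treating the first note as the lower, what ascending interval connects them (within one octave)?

B7 has A as its 7th, and C dominant seventh flat five has G♭ as its 5th.
A up to G♭ is 9 semitones, a whole step narrower than a major seventh, so the interval is diminished.

d7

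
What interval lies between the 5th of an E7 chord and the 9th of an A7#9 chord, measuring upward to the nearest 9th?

augmented 1st

The 5th of E7 is B; the 9th of A7#9 is B♯.
1 letter names make it a unison; at 1 semitone (a half step wider than perfect) the quality is augmented.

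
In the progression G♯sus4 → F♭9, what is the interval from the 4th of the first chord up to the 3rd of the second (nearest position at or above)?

G♯sus4 has C♯ as its 4th, and F♭9 has A♭ as its 3rd.
6 letter names make it a sixth; at 7 semitones (a whole step narrower than major) the quality is diminished.

diminished sixth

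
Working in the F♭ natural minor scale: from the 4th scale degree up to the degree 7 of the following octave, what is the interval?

perfect eleventh

Spelling the F♭ natural minor scale: F♭ G♭ A𝄫 B𝄫 C♭ D𝄫 E𝄫.
4th scale degree = B𝄫; 7th degree (up an octave) = E𝄫.
From B𝄫 to E𝄫 is 17 semitones, exactly the perfect eleventh.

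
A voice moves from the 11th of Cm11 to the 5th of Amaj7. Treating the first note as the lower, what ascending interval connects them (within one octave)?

Cm11 has F as its 11th, and Amaj7 has E as its 5th.
F up to E spans 7 letter names and 11 semitones — a major seventh.

major 7th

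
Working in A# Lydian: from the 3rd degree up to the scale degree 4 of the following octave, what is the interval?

A# lydian: A# B# C## D## E# F## G##.
The 3rd degree is C## and the 4th degree (up an octave) is D##.
From C## to D## is 14 semitones, exactly the major ninth.

major ninth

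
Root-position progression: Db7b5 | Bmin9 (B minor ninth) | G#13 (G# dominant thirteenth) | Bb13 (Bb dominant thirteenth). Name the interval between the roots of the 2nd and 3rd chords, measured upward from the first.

The roots are B and G#.
From B to G# is 9 semitones, exactly the major sixth.

major 6th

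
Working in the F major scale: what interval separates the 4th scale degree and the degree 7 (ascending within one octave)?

augmented fourth

F major: F G A Bb C D E.
4th scale degree = Bb; degree 7 = E.
From Bb to E: 6 semitones over a fourth = augmented.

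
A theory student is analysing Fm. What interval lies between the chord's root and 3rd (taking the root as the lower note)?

minor 3rd

The chord tones of Fm are F, Ab, C.
That puts F below Ab.
3 letter names make it a third; at 3 semitones (a half step narrower than major) the quality is minor.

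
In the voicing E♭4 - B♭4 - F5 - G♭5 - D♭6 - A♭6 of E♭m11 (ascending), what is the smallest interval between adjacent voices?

minor second

Adjacent intervals: E♭4→B♭4 = perfect fifth; B♭4→F5 = perfect fifth; F5→G♭5 = minor second; G♭5→D♭6 = perfect fifth; D♭6→A♭6 = perfect fifth.
The smallest is F5 to G♭5, a minor second (1 semitone).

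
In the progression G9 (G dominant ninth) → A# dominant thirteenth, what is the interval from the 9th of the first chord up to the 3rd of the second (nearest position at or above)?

augmented third

The 9th of G9 (G dominant ninth) is A; the 3rd of A# dominant thirteenth is C##.
A up to C## is 5 semitones, a half step wider than a major third, so the interval is augmented.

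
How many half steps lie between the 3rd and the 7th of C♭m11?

7

C♭ minor eleventh: C♭ E𝄫 G♭ B𝄫 D♭ F♭.
E𝄫 to B𝄫 is a perfect fifth: 7 semitones.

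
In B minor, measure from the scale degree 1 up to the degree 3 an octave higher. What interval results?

minor tenth

Spelling B minor: B C# D E F# G A.
So we need the interval from B up to D.
From B to D: 15 semitones over a tenth = minor.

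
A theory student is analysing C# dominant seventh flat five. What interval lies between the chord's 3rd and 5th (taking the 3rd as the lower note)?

C#7b5: C# E# G B.
3rd = E#; 5th = G.
From E# to G: 2 semitones over a third = diminished.

diminished third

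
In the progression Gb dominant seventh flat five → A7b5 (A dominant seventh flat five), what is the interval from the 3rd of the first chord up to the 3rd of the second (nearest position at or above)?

augmented 2nd

Gb dominant seventh flat five has Bb as its 3rd, and A7b5 (A dominant seventh flat five) has C# as its 3rd.
Bb up to C# is 3 semitones, a half step wider than a major second, so the interval is augmented.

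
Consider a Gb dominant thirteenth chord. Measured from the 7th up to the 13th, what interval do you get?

major seventh

Gb dominant thirteenth is spelled Gb–Bb–Db–Fb–Ab–Eb.
7th = Fb; 13th = Eb.
Counting 7 letters and 11 half steps from Fb gives a major seventh.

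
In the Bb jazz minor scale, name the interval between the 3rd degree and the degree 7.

The scale runs Bb C Db Eb F G A.
So we need the interval from Db up to A.
From Db to A: 8 semitones over a fifth = augmented.

augmented fifth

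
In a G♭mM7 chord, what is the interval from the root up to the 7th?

major seventh

G♭m(maj7) is spelled G♭-B𝄫-D♭-F.
That puts G♭ below F.
Counting 7 letters and 11 half steps from G♭ gives a major seventh.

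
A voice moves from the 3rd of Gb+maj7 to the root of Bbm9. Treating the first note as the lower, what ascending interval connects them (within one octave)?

P1

Gb+maj7 has Bb as its 3rd, and Bbm9 has Bb as its root.
From Bb to Bb is 0 semitones, exactly the perfect unison.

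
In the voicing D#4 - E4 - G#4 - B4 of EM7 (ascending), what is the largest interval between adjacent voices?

major third

Adjacent intervals: D#4→E4 = minor second; E4→G#4 = major third; G#4→B4 = minor third.
The largest is E4 to G#4, a major third (4 semitones).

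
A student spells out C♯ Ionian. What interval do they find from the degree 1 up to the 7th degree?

The scale runs C♯ D♯ E♯ F♯ G♯ A♯ B♯.
Degree 1 = C♯; 7th degree = B♯.
Counting 7 letters and 11 half steps from C♯ gives a major seventh.

M7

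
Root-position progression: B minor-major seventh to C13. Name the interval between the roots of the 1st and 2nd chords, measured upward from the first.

m2

The roots are B and C.
B up to C is 1 semitone, a half step narrower than a major second, so the interval is minor.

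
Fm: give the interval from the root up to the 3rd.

F-: F, Ab, C.
Root = F; 3rd = Ab.
F up to Ab is 3 semitones, a half step narrower than a major third, so the interval is minor.

minor third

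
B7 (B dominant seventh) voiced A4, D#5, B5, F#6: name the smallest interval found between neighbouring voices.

Adjacent intervals: A4→D#5 = augmented fourth; D#5→B5 = minor sixth; B5→F#6 = perfect fifth.
The smallest is A4 to D#5, an augmented fourth (6 semitones).

augmented 4th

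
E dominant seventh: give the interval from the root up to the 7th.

m7

Spelling the chord: E–G♯–B–D.
So we need the interval from E up to D.
E up to D is 10 semitones, a half step narrower than a major seventh, so the interval is minor.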